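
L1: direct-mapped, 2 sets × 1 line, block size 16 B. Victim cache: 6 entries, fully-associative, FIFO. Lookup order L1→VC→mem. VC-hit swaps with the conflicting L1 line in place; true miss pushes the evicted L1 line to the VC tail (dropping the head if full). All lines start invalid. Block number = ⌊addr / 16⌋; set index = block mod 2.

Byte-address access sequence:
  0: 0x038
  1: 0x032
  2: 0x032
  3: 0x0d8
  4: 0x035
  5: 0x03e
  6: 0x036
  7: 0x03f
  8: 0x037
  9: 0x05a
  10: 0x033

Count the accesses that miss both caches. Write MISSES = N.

  [0] addr=0x38 blk=3 s=1: MISS | VC []
  [1] addr=0x32 blk=3 s=1: L1-HIT | VC []
  [2] addr=0x32 blk=3 s=1: L1-HIT | VC []
  [3] addr=0xd8 blk=13 s=1: MISS | VC [3]
  [4] addr=0x35 blk=3 s=1: VC-HIT | VC [13]
  [5] addr=0x3e blk=3 s=1: L1-HIT | VC [13]
  [6] addr=0x36 blk=3 s=1: L1-HIT | VC [13]
  [7] addr=0x3f blk=3 s=1: L1-HIT | VC [13]
  [8] addr=0x37 blk=3 s=1: L1-HIT | VC [13]
  [9] addr=0x5a blk=5 s=1: MISS | VC [13, 3]
  [10] addr=0x33 blk=3 s=1: VC-HIT | VC [13, 5]

MISSES = 3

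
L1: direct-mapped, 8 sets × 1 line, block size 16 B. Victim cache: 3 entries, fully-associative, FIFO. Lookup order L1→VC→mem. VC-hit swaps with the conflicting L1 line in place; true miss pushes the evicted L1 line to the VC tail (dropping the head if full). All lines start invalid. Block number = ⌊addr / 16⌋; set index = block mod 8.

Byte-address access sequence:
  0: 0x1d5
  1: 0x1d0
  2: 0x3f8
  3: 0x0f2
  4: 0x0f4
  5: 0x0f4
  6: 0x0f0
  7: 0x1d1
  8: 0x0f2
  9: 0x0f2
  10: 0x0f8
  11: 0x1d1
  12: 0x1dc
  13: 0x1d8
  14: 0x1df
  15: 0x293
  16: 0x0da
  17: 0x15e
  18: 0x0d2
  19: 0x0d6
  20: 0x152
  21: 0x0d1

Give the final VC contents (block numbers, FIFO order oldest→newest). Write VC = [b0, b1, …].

VC = [63, 29, 21]

  [0] addr=0x1d5 blk=29 s=5: MISS | VC []
  [1] addr=0x1d0 blk=29 s=5: L1-HIT | VC []
  [2] addr=0x3f8 blk=63 s=7: MISS | VC []
  [3] addr=0xf2 blk=15 s=7: MISS | VC [63]
  [4] addr=0xf4 blk=15 s=7: L1-HIT | VC [63]
  [5] addr=0xf4 blk=15 s=7: L1-HIT | VC [63]
  [6] addr=0xf0 blk=15 s=7: L1-HIT | VC [63]
  [7] addr=0x1d1 blk=29 s=5: L1-HIT | VC [63]
  [8] addr=0xf2 blk=15 s=7: L1-HIT | VC [63]
  [9] addr=0xf2 blk=15 s=7: L1-HIT | VC [63]
  [10] addr=0xf8 blk=15 s=7: L1-HIT | VC [63]
  [11] addr=0x1d1 blk=29 s=5: L1-HIT | VC [63]
  [12] addr=0x1dc blk=29 s=5: L1-HIT | VC [63]
  [13] addr=0x1d8 blk=29 s=5: L1-HIT | VC [63]
  [14] addr=0x1df blk=29 s=5: L1-HIT | VC [63]
  [15] addr=0x293 blk=41 s=1: MISS | VC [63]
  [16] addr=0xda blk=13 s=5: MISS | VC [63, 29]
  [17] addr=0x15e blk=21 s=5: MISS | VC [63, 29, 13]
  [18] addr=0xd2 blk=13 s=5: VC-HIT | VC [63, 29, 21]
  [19] addr=0xd6 blk=13 s=5: L1-HIT | VC [63, 29, 21]
  [20] addr=0x152 blk=21 s=5: VC-HIT | VC [63, 29, 13]
  [21] addr=0xd1 blk=13 s=5: VC-HIT | VC [63, 29, 21]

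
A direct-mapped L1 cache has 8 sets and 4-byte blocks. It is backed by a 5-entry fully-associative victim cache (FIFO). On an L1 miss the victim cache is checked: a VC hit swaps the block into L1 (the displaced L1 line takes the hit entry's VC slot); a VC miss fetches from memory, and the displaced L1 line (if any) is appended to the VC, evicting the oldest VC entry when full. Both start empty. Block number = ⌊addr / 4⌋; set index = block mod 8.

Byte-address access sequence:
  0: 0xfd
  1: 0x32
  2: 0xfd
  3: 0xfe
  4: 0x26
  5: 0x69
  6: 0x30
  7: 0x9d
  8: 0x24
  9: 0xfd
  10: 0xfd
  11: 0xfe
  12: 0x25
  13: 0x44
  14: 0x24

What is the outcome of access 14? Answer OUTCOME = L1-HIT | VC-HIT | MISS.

OUTCOME = VC-HIT

0: 0xfd (blk 63, set 7) → MISS  vc=[]
1: 0x32 (blk 12, set 4) → MISS  vc=[]
2: 0xfd (blk 63, set 7) → L1-HIT  vc=[]
3: 0xfe (blk 63, set 7) → L1-HIT  vc=[]
4: 0x26 (blk 9, set 1) → MISS  vc=[]
5: 0x69 (blk 26, set 2) → MISS  vc=[]
6: 0x30 (blk 12, set 4) → L1-HIT  vc=[]
7: 0x9d (blk 39, set 7) → MISS  vc=[63]
8: 0x24 (blk 9, set 1) → L1-HIT  vc=[63]
9: 0xfd (blk 63, set 7) → VC-HIT  vc=[39]
10: 0xfd (blk 63, set 7) → L1-HIT  vc=[39]
11: 0xfe (blk 63, set 7) → L1-HIT  vc=[39]
12: 0x25 (blk 9, set 1) → L1-HIT  vc=[39]
13: 0x44 (blk 17, set 1) → MISS  vc=[39, 9]
14: 0x24 (blk 9, set 1) → VC-HIT  vc=[39, 17]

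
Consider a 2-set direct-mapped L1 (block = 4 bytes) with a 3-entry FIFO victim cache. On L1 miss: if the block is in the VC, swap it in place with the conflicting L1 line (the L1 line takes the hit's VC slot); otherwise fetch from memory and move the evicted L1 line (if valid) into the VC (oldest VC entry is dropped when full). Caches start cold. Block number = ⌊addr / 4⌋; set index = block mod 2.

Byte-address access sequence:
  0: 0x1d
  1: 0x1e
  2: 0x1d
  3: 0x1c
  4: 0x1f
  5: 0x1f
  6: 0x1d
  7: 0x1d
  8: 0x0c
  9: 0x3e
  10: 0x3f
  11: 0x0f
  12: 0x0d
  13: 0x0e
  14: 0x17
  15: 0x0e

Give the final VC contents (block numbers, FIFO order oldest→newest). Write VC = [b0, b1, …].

  [0] addr=0x1d blk=7 s=1: MISS | VC []
  [1] addr=0x1e blk=7 s=1: L1-HIT | VC []
  [2] addr=0x1d blk=7 s=1: L1-HIT | VC []
  [3] addr=0x1c blk=7 s=1: L1-HIT | VC []
  [4] addr=0x1f blk=7 s=1: L1-HIT | VC []
  [5] addr=0x1f blk=7 s=1: L1-HIT | VC []
  [6] addr=0x1d blk=7 s=1: L1-HIT | VC []
  [7] addr=0x1d blk=7 s=1: L1-HIT | VC []
  [8] addr=0xc blk=3 s=1: MISS | VC [7]
  [9] addr=0x3e blk=15 s=1: MISS | VC [7, 3]
  [10] addr=0x3f blk=15 s=1: L1-HIT | VC [7, 3]
  [11] addr=0xf blk=3 s=1: VC-HIT | VC [7, 15]
  [12] addr=0xd blk=3 s=1: L1-HIT | VC [7, 15]
  [13] addr=0xe blk=3 s=1: L1-HIT | VC [7, 15]
  [14] addr=0x17 blk=5 s=1: MISS | VC [7, 15, 3]
  [15] addr=0xe blk=3 s=1: VC-HIT | VC [7, 15, 5]

VC = [7, 15, 5]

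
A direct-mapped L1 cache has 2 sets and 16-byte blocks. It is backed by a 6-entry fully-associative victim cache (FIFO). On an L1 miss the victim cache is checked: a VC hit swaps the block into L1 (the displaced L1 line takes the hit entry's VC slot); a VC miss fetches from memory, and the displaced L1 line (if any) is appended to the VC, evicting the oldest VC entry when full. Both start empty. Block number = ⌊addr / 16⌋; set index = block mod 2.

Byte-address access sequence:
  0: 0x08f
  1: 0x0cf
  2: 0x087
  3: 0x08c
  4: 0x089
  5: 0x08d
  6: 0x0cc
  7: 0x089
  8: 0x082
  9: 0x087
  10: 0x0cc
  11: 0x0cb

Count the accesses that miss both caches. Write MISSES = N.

MISSES = 2

#0 0x8f→b8/s0 MISS; vc=[]
#1 0xcf→b12/s0 MISS; vc=[8]
#2 0x87→b8/s0 VC-HIT; vc=[12]
#3 0x8c→b8/s0 L1-HIT; vc=[12]
#4 0x89→b8/s0 L1-HIT; vc=[12]
#5 0x8d→b8/s0 L1-HIT; vc=[12]
#6 0xcc→b12/s0 VC-HIT; vc=[8]
#7 0x89→b8/s0 VC-HIT; vc=[12]
#8 0x82→b8/s0 L1-HIT; vc=[12]
#9 0x87→b8/s0 L1-HIT; vc=[12]
#10 0xcc→b12/s0 VC-HIT; vc=[8]
#11 0xcb→b12/s0 L1-HIT; vc=[8]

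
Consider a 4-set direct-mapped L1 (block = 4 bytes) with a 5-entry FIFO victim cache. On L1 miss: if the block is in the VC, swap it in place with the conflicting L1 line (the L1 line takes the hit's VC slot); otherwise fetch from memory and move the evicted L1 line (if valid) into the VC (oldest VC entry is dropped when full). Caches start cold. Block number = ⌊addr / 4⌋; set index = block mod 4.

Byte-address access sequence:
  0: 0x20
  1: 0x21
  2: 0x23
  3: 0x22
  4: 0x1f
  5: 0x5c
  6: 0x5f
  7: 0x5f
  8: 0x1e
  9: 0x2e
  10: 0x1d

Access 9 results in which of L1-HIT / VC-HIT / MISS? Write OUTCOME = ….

OUTCOME = MISS

0: 0x20 (blk 8, set 0) → MISS  vc=[]
1: 0x21 (blk 8, set 0) → L1-HIT  vc=[]
2: 0x23 (blk 8, set 0) → L1-HIT  vc=[]
3: 0x22 (blk 8, set 0) → L1-HIT  vc=[]
4: 0x1f (blk 7, set 3) → MISS  vc=[]
5: 0x5c (blk 23, set 3) → MISS  vc=[7]
6: 0x5f (blk 23, set 3) → L1-HIT  vc=[7]
7: 0x5f (blk 23, set 3) → L1-HIT  vc=[7]
8: 0x1e (blk 7, set 3) → VC-HIT  vc=[23]
9: 0x2e (blk 11, set 3) → MISS  vc=[23, 7]
10: 0x1d (blk 7, set 3) → VC-HIT  vc=[23, 11]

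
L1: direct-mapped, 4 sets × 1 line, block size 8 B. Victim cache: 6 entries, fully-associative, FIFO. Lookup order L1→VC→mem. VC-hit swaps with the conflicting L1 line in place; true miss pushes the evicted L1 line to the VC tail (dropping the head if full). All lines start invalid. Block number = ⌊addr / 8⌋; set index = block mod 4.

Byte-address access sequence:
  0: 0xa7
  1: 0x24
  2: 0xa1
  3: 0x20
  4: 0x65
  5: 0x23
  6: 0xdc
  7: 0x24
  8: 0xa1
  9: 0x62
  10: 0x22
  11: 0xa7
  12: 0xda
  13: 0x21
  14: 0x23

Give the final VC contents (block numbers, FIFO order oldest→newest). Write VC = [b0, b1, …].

#0 0xa7→b20/s0 MISS; vc=[]
#1 0x24→b4/s0 MISS; vc=[20]
#2 0xa1→b20/s0 VC-HIT; vc=[4]
#3 0x20→b4/s0 VC-HIT; vc=[20]
#4 0x65→b12/s0 MISS; vc=[20,4]
#5 0x23→b4/s0 VC-HIT; vc=[20,12]
#6 0xdc→b27/s3 MISS; vc=[20,12]
#7 0x24→b4/s0 L1-HIT; vc=[20,12]
#8 0xa1→b20/s0 VC-HIT; vc=[4,12]
#9 0x62→b12/s0 VC-HIT; vc=[4,20]
#10 0x22→b4/s0 VC-HIT; vc=[12,20]
#11 0xa7→b20/s0 VC-HIT; vc=[12,4]
#12 0xda→b27/s3 L1-HIT; vc=[12,4]
#13 0x21→b4/s0 VC-HIT; vc=[12,20]
#14 0x23→b4/s0 L1-HIT; vc=[12,20]

VC = [12, 20]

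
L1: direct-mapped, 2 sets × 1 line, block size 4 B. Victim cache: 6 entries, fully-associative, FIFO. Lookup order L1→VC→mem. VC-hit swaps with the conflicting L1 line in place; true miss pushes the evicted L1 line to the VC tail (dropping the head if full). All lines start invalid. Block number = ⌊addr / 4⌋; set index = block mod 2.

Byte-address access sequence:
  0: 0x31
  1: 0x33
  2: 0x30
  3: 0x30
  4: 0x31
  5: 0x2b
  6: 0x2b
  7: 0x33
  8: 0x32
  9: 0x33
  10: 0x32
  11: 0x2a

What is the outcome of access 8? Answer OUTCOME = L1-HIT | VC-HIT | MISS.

0: 0x31 (blk 12, set 0) → MISS  vc=[]
1: 0x33 (blk 12, set 0) → L1-HIT  vc=[]
2: 0x30 (blk 12, set 0) → L1-HIT  vc=[]
3: 0x30 (blk 12, set 0) → L1-HIT  vc=[]
4: 0x31 (blk 12, set 0) → L1-HIT  vc=[]
5: 0x2b (blk 10, set 0) → MISS  vc=[12]
6: 0x2b (blk 10, set 0) → L1-HIT  vc=[12]
7: 0x33 (blk 12, set 0) → VC-HIT  vc=[10]
8: 0x32 (blk 12, set 0) → L1-HIT  vc=[10]
9: 0x33 (blk 12, set 0) → L1-HIT  vc=[10]
10: 0x32 (blk 12, set 0) → L1-HIT  vc=[10]
11: 0x2a (blk 10, set 0) → VC-HIT  vc=[12]

OUTCOME = L1-HIT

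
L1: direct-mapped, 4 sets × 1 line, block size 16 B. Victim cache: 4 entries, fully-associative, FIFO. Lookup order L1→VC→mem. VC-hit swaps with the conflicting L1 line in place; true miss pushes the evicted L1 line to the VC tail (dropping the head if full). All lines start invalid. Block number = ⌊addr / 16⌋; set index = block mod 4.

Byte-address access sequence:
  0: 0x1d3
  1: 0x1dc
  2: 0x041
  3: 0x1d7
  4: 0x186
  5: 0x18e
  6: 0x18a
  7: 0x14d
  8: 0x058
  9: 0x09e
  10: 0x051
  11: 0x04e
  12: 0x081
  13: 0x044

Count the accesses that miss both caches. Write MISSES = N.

MISSES = 7

#0 0x1d3→b29/s1 MISS; vc=[]
#1 0x1dc→b29/s1 L1-HIT; vc=[]
#2 0x41→b4/s0 MISS; vc=[]
#3 0x1d7→b29/s1 L1-HIT; vc=[]
#4 0x186→b24/s0 MISS; vc=[4]
#5 0x18e→b24/s0 L1-HIT; vc=[4]
#6 0x18a→b24/s0 L1-HIT; vc=[4]
#7 0x14d→b20/s0 MISS; vc=[4,24]
#8 0x58→b5/s1 MISS; vc=[4,24,29]
#9 0x9e→b9/s1 MISS; vc=[4,24,29,5]
#10 0x51→b5/s1 VC-HIT; vc=[4,24,29,9]
#11 0x4e→b4/s0 VC-HIT; vc=[20,24,29,9]
#12 0x81→b8/s0 MISS; vc=[24,29,9,4]
#13 0x44→b4/s0 VC-HIT; vc=[24,29,9,8]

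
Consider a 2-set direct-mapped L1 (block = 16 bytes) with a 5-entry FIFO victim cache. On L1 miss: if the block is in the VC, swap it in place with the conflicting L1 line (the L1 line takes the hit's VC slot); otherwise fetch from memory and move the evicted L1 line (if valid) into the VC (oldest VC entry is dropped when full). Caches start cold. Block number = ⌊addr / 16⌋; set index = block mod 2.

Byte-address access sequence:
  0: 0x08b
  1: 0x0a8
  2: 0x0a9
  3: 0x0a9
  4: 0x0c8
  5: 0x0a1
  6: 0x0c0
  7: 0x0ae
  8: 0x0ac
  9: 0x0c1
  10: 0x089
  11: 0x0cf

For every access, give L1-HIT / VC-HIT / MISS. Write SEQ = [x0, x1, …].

SEQ = [MISS, MISS, L1-HIT, L1-HIT, MISS, VC-HIT, VC-HIT, VC-HIT, L1-HIT, VC-HIT, VC-HIT, VC-HIT]

0: 0x8b (blk 8, set 0) → MISS  vc=[]
1: 0xa8 (blk 10, set 0) → MISS  vc=[8]
2: 0xa9 (blk 10, set 0) → L1-HIT  vc=[8]
3: 0xa9 (blk 10, set 0) → L1-HIT  vc=[8]
4: 0xc8 (blk 12, set 0) → MISS  vc=[8, 10]
5: 0xa1 (blk 10, set 0) → VC-HIT  vc=[8, 12]
6: 0xc0 (blk 12, set 0) → VC-HIT  vc=[8, 10]
7: 0xae (blk 10, set 0) → VC-HIT  vc=[8, 12]
8: 0xac (blk 10, set 0) → L1-HIT  vc=[8, 12]
9: 0xc1 (blk 12, set 0) → VC-HIT  vc=[8, 10]
10: 0x89 (blk 8, set 0) → VC-HIT  vc=[12, 10]
11: 0xcf (blk 12, set 0) → VC-HIT  vc=[8, 10]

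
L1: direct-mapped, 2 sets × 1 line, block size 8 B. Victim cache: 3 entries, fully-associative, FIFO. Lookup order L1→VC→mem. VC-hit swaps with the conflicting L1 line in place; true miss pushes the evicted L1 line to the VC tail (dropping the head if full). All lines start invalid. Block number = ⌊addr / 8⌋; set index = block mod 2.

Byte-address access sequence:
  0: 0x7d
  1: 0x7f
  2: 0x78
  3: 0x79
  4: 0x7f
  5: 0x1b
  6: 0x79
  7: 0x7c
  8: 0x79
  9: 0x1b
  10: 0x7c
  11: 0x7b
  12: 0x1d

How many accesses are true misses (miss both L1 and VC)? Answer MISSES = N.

MISSES = 2

#0 0x7d→b15/s1 MISS; vc=[]
#1 0x7f→b15/s1 L1-HIT; vc=[]
#2 0x78→b15/s1 L1-HIT; vc=[]
#3 0x79→b15/s1 L1-HIT; vc=[]
#4 0x7f→b15/s1 L1-HIT; vc=[]
#5 0x1b→b3/s1 MISS; vc=[15]
#6 0x79→b15/s1 VC-HIT; vc=[3]
#7 0x7c→b15/s1 L1-HIT; vc=[3]
#8 0x79→b15/s1 L1-HIT; vc=[3]
#9 0x1b→b3/s1 VC-HIT; vc=[15]
#10 0x7c→b15/s1 VC-HIT; vc=[3]
#11 0x7b→b15/s1 L1-HIT; vc=[3]
#12 0x1d→b3/s1 VC-HIT; vc=[15]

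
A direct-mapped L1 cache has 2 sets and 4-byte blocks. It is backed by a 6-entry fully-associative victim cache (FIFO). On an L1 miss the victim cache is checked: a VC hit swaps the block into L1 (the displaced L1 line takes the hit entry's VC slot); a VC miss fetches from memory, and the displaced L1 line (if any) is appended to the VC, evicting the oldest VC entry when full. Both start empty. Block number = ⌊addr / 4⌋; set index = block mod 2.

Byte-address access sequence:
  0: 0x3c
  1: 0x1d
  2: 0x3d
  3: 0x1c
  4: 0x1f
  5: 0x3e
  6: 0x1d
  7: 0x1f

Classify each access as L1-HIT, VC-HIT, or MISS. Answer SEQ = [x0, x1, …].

#0 0x3c→b15/s1 MISS; vc=[]
#1 0x1d→b7/s1 MISS; vc=[15]
#2 0x3d→b15/s1 VC-HIT; vc=[7]
#3 0x1c→b7/s1 VC-HIT; vc=[15]
#4 0x1f→b7/s1 L1-HIT; vc=[15]
#5 0x3e→b15/s1 VC-HIT; vc=[7]
#6 0x1d→b7/s1 VC-HIT; vc=[15]
#7 0x1f→b7/s1 L1-HIT; vc=[15]

SEQ = [MISS, MISS, VC-HIT, VC-HIT, L1-HIT, VC-HIT, VC-HIT, L1-HIT]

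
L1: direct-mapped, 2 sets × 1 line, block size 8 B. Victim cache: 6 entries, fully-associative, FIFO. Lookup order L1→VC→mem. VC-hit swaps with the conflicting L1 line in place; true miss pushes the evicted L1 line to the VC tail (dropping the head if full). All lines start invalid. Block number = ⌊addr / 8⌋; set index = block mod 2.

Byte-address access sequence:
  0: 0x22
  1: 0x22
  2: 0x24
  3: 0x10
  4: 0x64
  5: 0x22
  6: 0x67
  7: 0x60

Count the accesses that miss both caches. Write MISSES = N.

0: 0x22 (blk 4, set 0) → MISS  vc=[]
1: 0x22 (blk 4, set 0) → L1-HIT  vc=[]
2: 0x24 (blk 4, set 0) → L1-HIT  vc=[]
3: 0x10 (blk 2, set 0) → MISS  vc=[4]
4: 0x64 (blk 12, set 0) → MISS  vc=[4, 2]
5: 0x22 (blk 4, set 0) → VC-HIT  vc=[12, 2]
6: 0x67 (blk 12, set 0) → VC-HIT  vc=[4, 2]
7: 0x60 (blk 12, set 0) → L1-HIT  vc=[4, 2]

MISSES = 3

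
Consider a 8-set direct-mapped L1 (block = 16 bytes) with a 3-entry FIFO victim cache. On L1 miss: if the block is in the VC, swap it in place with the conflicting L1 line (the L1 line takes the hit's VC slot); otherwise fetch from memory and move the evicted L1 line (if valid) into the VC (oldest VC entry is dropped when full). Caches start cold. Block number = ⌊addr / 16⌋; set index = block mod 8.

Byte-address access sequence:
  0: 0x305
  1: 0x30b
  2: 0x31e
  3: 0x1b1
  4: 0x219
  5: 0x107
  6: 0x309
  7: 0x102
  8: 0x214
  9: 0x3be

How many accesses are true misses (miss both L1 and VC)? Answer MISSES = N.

#0 0x305→b48/s0 MISS; vc=[]
#1 0x30b→b48/s0 L1-HIT; vc=[]
#2 0x31e→b49/s1 MISS; vc=[]
#3 0x1b1→b27/s3 MISS; vc=[]
#4 0x219→b33/s1 MISS; vc=[49]
#5 0x107→b16/s0 MISS; vc=[49,48]
#6 0x309→b48/s0 VC-HIT; vc=[49,16]
#7 0x102→b16/s0 VC-HIT; vc=[49,48]
#8 0x214→b33/s1 L1-HIT; vc=[49,48]
#9 0x3be→b59/s3 MISS; vc=[49,48,27]

MISSES = 6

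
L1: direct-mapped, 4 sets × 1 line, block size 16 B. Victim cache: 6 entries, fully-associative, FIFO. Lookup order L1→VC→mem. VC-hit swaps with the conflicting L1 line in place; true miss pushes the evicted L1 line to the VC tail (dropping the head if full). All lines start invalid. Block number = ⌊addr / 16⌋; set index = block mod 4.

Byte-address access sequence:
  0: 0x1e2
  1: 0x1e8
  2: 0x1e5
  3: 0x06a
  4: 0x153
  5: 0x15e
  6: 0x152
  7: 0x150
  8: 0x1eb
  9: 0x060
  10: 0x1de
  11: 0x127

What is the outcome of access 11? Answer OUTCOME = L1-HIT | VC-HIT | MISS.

0: 0x1e2 (blk 30, set 2) → MISS  vc=[]
1: 0x1e8 (blk 30, set 2) → L1-HIT  vc=[]
2: 0x1e5 (blk 30, set 2) → L1-HIT  vc=[]
3: 0x6a (blk 6, set 2) → MISS  vc=[30]
4: 0x153 (blk 21, set 1) → MISS  vc=[30]
5: 0x15e (blk 21, set 1) → L1-HIT  vc=[30]
6: 0x152 (blk 21, set 1) → L1-HIT  vc=[30]
7: 0x150 (blk 21, set 1) → L1-HIT  vc=[30]
8: 0x1eb (blk 30, set 2) → VC-HIT  vc=[6]
9: 0x60 (blk 6, set 2) → VC-HIT  vc=[30]
10: 0x1de (blk 29, set 1) → MISS  vc=[30, 21]
11: 0x127 (blk 18, set 2) → MISS  vc=[30, 21, 6]

OUTCOME = MISS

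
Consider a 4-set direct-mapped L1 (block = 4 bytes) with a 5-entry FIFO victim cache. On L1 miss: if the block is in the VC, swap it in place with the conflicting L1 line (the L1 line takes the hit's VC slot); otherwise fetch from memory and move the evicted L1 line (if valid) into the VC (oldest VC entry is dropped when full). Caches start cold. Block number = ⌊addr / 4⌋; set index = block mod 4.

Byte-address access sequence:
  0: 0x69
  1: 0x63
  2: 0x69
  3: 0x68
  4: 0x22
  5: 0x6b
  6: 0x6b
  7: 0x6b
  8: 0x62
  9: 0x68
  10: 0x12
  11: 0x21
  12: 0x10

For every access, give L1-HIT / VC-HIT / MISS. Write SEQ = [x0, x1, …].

SEQ = [MISS, MISS, L1-HIT, L1-HIT, MISS, L1-HIT, L1-HIT, L1-HIT, VC-HIT, L1-HIT, MISS, VC-HIT, VC-HIT]

0: 0x69 (blk 26, set 2) → MISS  vc=[]
1: 0x63 (blk 24, set 0) → MISS  vc=[]
2: 0x69 (blk 26, set 2) → L1-HIT  vc=[]
3: 0x68 (blk 26, set 2) → L1-HIT  vc=[]
4: 0x22 (blk 8, set 0) → MISS  vc=[24]
5: 0x6b (blk 26, set 2) → L1-HIT  vc=[24]
6: 0x6b (blk 26, set 2) → L1-HIT  vc=[24]
7: 0x6b (blk 26, set 2) → L1-HIT  vc=[24]
8: 0x62 (blk 24, set 0) → VC-HIT  vc=[8]
9: 0x68 (blk 26, set 2) → L1-HIT  vc=[8]
10: 0x12 (blk 4, set 0) → MISS  vc=[8, 24]
11: 0x21 (blk 8, set 0) → VC-HIT  vc=[4, 24]
12: 0x10 (blk 4, set 0) → VC-HIT  vc=[8, 24]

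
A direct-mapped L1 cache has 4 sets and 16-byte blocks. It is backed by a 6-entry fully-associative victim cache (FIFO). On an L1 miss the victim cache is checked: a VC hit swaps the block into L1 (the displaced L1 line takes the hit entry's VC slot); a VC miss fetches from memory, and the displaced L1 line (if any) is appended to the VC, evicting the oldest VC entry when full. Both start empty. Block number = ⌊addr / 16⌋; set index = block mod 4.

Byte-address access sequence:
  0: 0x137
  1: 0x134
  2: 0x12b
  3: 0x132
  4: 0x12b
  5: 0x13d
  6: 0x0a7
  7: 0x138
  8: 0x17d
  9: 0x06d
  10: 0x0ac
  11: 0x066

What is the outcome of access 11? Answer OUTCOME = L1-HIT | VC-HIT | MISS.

OUTCOME = VC-HIT

  [0] addr=0x137 blk=19 s=3: MISS | VC []
  [1] addr=0x134 blk=19 s=3: L1-HIT | VC []
  [2] addr=0x12b blk=18 s=2: MISS | VC []
  [3] addr=0x132 blk=19 s=3: L1-HIT | VC []
  [4] addr=0x12b blk=18 s=2: L1-HIT | VC []
  [5] addr=0x13d blk=19 s=3: L1-HIT | VC []
  [6] addr=0xa7 blk=10 s=2: MISS | VC [18]
  [7] addr=0x138 blk=19 s=3: L1-HIT | VC [18]
  [8] addr=0x17d blk=23 s=3: MISS | VC [18, 19]
  [9] addr=0x6d blk=6 s=2: MISS | VC [18, 19, 10]
  [10] addr=0xac blk=10 s=2: VC-HIT | VC [18, 19, 6]
  [11] addr=0x66 blk=6 s=2: VC-HIT | VC [18, 19, 10]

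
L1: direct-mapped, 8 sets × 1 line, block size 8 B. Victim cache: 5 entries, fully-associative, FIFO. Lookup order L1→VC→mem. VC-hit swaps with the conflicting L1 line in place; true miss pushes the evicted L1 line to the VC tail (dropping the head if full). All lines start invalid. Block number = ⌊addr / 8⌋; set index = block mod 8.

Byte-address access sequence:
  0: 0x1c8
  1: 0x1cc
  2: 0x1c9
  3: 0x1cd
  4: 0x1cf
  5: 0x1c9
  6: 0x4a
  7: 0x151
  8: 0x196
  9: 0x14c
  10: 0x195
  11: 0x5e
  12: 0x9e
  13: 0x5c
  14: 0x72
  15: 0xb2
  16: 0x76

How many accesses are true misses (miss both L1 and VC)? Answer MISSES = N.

MISSES = 9

#0 0x1c8→b57/s1 MISS; vc=[]
#1 0x1cc→b57/s1 L1-HIT; vc=[]
#2 0x1c9→b57/s1 L1-HIT; vc=[]
#3 0x1cd→b57/s1 L1-HIT; vc=[]
#4 0x1cf→b57/s1 L1-HIT; vc=[]
#5 0x1c9→b57/s1 L1-HIT; vc=[]
#6 0x4a→b9/s1 MISS; vc=[57]
#7 0x151→b42/s2 MISS; vc=[57]
#8 0x196→b50/s2 MISS; vc=[57,42]
#9 0x14c→b41/s1 MISS; vc=[57,42,9]
#10 0x195→b50/s2 L1-HIT; vc=[57,42,9]
#11 0x5e→b11/s3 MISS; vc=[57,42,9]
#12 0x9e→b19/s3 MISS; vc=[57,42,9,11]
#13 0x5c→b11/s3 VC-HIT; vc=[57,42,9,19]
#14 0x72→b14/s6 MISS; vc=[57,42,9,19]
#15 0xb2→b22/s6 MISS; vc=[57,42,9,19,14]
#16 0x76→b14/s6 VC-HIT; vc=[57,42,9,19,22]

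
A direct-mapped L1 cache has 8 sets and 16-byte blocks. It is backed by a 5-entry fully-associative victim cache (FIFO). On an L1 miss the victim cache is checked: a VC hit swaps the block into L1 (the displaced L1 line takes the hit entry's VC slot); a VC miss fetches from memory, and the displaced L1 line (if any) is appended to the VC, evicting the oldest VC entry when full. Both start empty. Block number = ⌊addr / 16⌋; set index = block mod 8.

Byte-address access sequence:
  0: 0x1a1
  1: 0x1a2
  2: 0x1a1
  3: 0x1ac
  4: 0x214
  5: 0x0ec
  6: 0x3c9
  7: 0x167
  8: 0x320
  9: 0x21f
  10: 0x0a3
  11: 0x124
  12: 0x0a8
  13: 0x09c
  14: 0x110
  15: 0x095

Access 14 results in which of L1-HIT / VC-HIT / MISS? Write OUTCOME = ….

OUTCOME = MISS

0: 0x1a1 (blk 26, set 2) → MISS  vc=[]
1: 0x1a2 (blk 26, set 2) → L1-HIT  vc=[]
2: 0x1a1 (blk 26, set 2) → L1-HIT  vc=[]
3: 0x1ac (blk 26, set 2) → L1-HIT  vc=[]
4: 0x214 (blk 33, set 1) → MISS  vc=[]
5: 0xec (blk 14, set 6) → MISS  vc=[]
6: 0x3c9 (blk 60, set 4) → MISS  vc=[]
7: 0x167 (blk 22, set 6) → MISS  vc=[14]
8: 0x320 (blk 50, set 2) → MISS  vc=[14, 26]
9: 0x21f (blk 33, set 1) → L1-HIT  vc=[14, 26]
10: 0xa3 (blk 10, set 2) → MISS  vc=[14, 26, 50]
11: 0x124 (blk 18, set 2) → MISS  vc=[14, 26, 50, 10]
12: 0xa8 (blk 10, set 2) → VC-HIT  vc=[14, 26, 50, 18]
13: 0x9c (blk 9, set 1) → MISS  vc=[14, 26, 50, 18, 33]
14: 0x110 (blk 17, set 1) → MISS  vc=[26, 50, 18, 33, 9]
15: 0x95 (blk 9, set 1) → VC-HIT  vc=[26, 50, 18, 33, 17]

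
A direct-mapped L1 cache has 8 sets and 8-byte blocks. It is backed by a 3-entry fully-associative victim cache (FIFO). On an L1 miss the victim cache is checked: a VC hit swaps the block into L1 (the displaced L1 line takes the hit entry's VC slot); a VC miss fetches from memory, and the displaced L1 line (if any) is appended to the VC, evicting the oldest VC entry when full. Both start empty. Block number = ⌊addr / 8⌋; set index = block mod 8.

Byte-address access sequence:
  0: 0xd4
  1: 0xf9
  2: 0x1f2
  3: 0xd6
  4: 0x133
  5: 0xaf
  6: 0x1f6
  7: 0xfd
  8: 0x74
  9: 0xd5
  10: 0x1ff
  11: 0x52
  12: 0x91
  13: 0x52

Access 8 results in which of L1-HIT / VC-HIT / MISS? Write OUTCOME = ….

OUTCOME = MISS

0: 0xd4 (blk 26, set 2) → MISS  vc=[]
1: 0xf9 (blk 31, set 7) → MISS  vc=[]
2: 0x1f2 (blk 62, set 6) → MISS  vc=[]
3: 0xd6 (blk 26, set 2) → L1-HIT  vc=[]
4: 0x133 (blk 38, set 6) → MISS  vc=[62]
5: 0xaf (blk 21, set 5) → MISS  vc=[62]
6: 0x1f6 (blk 62, set 6) → VC-HIT  vc=[38]
7: 0xfd (blk 31, set 7) → L1-HIT  vc=[38]
8: 0x74 (blk 14, set 6) → MISS  vc=[38, 62]
9: 0xd5 (blk 26, set 2) → L1-HIT  vc=[38, 62]
10: 0x1ff (blk 63, set 7) → MISS  vc=[38, 62, 31]
11: 0x52 (blk 10, set 2) → MISS  vc=[62, 31, 26]
12: 0x91 (blk 18, set 2) → MISS  vc=[31, 26, 10]
13: 0x52 (blk 10, set 2) → VC-HIT  vc=[31, 26, 18]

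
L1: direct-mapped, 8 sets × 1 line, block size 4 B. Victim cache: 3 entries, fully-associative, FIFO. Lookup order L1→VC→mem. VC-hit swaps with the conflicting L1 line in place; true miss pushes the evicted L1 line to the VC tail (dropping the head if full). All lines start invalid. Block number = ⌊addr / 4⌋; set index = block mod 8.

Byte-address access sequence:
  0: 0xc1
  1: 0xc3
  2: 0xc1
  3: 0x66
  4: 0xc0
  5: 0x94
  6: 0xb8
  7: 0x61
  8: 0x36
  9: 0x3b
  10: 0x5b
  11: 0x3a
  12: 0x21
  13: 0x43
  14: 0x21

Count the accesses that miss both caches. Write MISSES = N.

MISSES = 10

  [0] addr=0xc1 blk=48 s=0: MISS | VC []
  [1] addr=0xc3 blk=48 s=0: L1-HIT | VC []
  [2] addr=0xc1 blk=48 s=0: L1-HIT | VC []
  [3] addr=0x66 blk=25 s=1: MISS | VC []
  [4] addr=0xc0 blk=48 s=0: L1-HIT | VC []
  [5] addr=0x94 blk=37 s=5: MISS | VC []
  [6] addr=0xb8 blk=46 s=6: MISS | VC []
  [7] addr=0x61 blk=24 s=0: MISS | VC [48]
  [8] addr=0x36 blk=13 s=5: MISS | VC [48, 37]
  [9] addr=0x3b blk=14 s=6: MISS | VC [48, 37, 46]
  [10] addr=0x5b blk=22 s=6: MISS | VC [37, 46, 14]
  [11] addr=0x3a blk=14 s=6: VC-HIT | VC [37, 46, 22]
  [12] addr=0x21 blk=8 s=0: MISS | VC [46, 22, 24]
  [13] addr=0x43 blk=16 s=0: MISS | VC [22, 24, 8]
  [14] addr=0x21 blk=8 s=0: VC-HIT | VC [22, 24, 16]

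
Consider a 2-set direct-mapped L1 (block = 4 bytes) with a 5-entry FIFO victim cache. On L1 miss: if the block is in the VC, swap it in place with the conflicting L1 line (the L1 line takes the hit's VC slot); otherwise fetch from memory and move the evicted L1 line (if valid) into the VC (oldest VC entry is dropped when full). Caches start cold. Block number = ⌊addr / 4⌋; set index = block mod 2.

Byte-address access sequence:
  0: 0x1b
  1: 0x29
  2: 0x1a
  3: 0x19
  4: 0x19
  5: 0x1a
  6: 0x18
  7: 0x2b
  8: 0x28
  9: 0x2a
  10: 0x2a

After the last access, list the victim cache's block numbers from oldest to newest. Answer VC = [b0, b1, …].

VC = [6]

0: 0x1b (blk 6, set 0) → MISS  vc=[]
1: 0x29 (blk 10, set 0) → MISS  vc=[6]
2: 0x1a (blk 6, set 0) → VC-HIT  vc=[10]
3: 0x19 (blk 6, set 0) → L1-HIT  vc=[10]
4: 0x19 (blk 6, set 0) → L1-HIT  vc=[10]
5: 0x1a (blk 6, set 0) → L1-HIT  vc=[10]
6: 0x18 (blk 6, set 0) → L1-HIT  vc=[10]
7: 0x2b (blk 10, set 0) → VC-HIT  vc=[6]
8: 0x28 (blk 10, set 0) → L1-HIT  vc=[6]
9: 0x2a (blk 10, set 0) → L1-HIT  vc=[6]
10: 0x2a (blk 10, set 0) → L1-HIT  vc=[6]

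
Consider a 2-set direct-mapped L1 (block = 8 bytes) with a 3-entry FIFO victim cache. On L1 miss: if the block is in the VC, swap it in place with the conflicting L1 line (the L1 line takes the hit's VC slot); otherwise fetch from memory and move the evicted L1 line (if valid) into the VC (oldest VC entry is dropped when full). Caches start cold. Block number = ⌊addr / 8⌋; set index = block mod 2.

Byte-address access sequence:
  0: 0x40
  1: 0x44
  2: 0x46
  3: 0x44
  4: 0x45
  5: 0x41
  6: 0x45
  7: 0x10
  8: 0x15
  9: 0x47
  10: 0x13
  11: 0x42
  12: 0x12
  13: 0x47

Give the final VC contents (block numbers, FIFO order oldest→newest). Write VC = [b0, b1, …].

#0 0x40→b8/s0 MISS; vc=[]
#1 0x44→b8/s0 L1-HIT; vc=[]
#2 0x46→b8/s0 L1-HIT; vc=[]
#3 0x44→b8/s0 L1-HIT; vc=[]
#4 0x45→b8/s0 L1-HIT; vc=[]
#5 0x41→b8/s0 L1-HIT; vc=[]
#6 0x45→b8/s0 L1-HIT; vc=[]
#7 0x10→b2/s0 MISS; vc=[8]
#8 0x15→b2/s0 L1-HIT; vc=[8]
#9 0x47→b8/s0 VC-HIT; vc=[2]
#10 0x13→b2/s0 VC-HIT; vc=[8]
#11 0x42→b8/s0 VC-HIT; vc=[2]
#12 0x12→b2/s0 VC-HIT; vc=[8]
#13 0x47→b8/s0 VC-HIT; vc=[2]

VC = [2]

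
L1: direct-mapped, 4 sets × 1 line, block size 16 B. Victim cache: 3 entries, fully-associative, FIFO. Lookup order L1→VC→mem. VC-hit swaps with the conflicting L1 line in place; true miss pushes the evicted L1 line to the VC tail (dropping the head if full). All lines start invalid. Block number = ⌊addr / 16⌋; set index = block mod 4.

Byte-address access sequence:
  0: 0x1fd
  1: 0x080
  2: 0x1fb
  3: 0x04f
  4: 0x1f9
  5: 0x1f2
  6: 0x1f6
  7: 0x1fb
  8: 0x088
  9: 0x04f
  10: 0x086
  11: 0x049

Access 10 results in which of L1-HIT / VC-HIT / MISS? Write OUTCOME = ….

0: 0x1fd (blk 31, set 3) → MISS  vc=[]
1: 0x80 (blk 8, set 0) → MISS  vc=[]
2: 0x1fb (blk 31, set 3) → L1-HIT  vc=[]
3: 0x4f (blk 4, set 0) → MISS  vc=[8]
4: 0x1f9 (blk 31, set 3) → L1-HIT  vc=[8]
5: 0x1f2 (blk 31, set 3) → L1-HIT  vc=[8]
6: 0x1f6 (blk 31, set 3) → L1-HIT  vc=[8]
7: 0x1fb (blk 31, set 3) → L1-HIT  vc=[8]
8: 0x88 (blk 8, set 0) → VC-HIT  vc=[4]
9: 0x4f (blk 4, set 0) → VC-HIT  vc=[8]
10: 0x86 (blk 8, set 0) → VC-HIT  vc=[4]
11: 0x49 (blk 4, set 0) → VC-HIT  vc=[8]

OUTCOME = VC-HIT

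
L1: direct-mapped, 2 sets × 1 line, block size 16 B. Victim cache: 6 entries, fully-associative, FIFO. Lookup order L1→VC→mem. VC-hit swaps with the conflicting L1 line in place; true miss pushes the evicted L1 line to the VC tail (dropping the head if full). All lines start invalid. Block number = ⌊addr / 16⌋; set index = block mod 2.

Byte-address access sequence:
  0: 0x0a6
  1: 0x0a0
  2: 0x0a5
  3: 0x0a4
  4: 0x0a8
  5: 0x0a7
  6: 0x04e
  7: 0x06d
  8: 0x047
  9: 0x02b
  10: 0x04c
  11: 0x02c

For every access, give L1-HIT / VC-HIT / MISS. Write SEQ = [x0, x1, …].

SEQ = [MISS, L1-HIT, L1-HIT, L1-HIT, L1-HIT, L1-HIT, MISS, MISS, VC-HIT, MISS, VC-HIT, VC-HIT]

  [0] addr=0xa6 blk=10 s=0: MISS | VC []
  [1] addr=0xa0 blk=10 s=0: L1-HIT | VC []
  [2] addr=0xa5 blk=10 s=0: L1-HIT | VC []
  [3] addr=0xa4 blk=10 s=0: L1-HIT | VC []
  [4] addr=0xa8 blk=10 s=0: L1-HIT | VC []
  [5] addr=0xa7 blk=10 s=0: L1-HIT | VC []
  [6] addr=0x4e blk=4 s=0: MISS | VC [10]
  [7] addr=0x6d blk=6 s=0: MISS | VC [10, 4]
  [8] addr=0x47 blk=4 s=0: VC-HIT | VC [10, 6]
  [9] addr=0x2b blk=2 s=0: MISS | VC [10, 6, 4]
  [10] addr=0x4c blk=4 s=0: VC-HIT | VC [10, 6, 2]
  [11] addr=0x2c blk=2 s=0: VC-HIT | VC [10, 6, 4]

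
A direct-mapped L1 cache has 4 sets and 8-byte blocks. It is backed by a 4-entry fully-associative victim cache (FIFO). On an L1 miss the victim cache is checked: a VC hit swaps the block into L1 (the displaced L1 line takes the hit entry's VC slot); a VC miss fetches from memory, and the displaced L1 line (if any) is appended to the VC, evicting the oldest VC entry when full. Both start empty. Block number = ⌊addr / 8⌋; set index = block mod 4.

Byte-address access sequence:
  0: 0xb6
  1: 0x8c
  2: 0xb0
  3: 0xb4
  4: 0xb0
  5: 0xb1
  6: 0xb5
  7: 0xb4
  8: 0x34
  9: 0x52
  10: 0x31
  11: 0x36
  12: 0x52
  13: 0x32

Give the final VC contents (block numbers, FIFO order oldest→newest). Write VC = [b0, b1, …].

  [0] addr=0xb6 blk=22 s=2: MISS | VC []
  [1] addr=0x8c blk=17 s=1: MISS | VC []
  [2] addr=0xb0 blk=22 s=2: L1-HIT | VC []
  [3] addr=0xb4 blk=22 s=2: L1-HIT | VC []
  [4] addr=0xb0 blk=22 s=2: L1-HIT | VC []
  [5] addr=0xb1 blk=22 s=2: L1-HIT | VC []
  [6] addr=0xb5 blk=22 s=2: L1-HIT | VC []
  [7] addr=0xb4 blk=22 s=2: L1-HIT | VC []
  [8] addr=0x34 blk=6 s=2: MISS | VC [22]
  [9] addr=0x52 blk=10 s=2: MISS | VC [22, 6]
  [10] addr=0x31 blk=6 s=2: VC-HIT | VC [22, 10]
  [11] addr=0x36 blk=6 s=2: L1-HIT | VC [22, 10]
  [12] addr=0x52 blk=10 s=2: VC-HIT | VC [22, 6]
  [13] addr=0x32 blk=6 s=2: VC-HIT | VC [22, 10]

VC = [22, 10]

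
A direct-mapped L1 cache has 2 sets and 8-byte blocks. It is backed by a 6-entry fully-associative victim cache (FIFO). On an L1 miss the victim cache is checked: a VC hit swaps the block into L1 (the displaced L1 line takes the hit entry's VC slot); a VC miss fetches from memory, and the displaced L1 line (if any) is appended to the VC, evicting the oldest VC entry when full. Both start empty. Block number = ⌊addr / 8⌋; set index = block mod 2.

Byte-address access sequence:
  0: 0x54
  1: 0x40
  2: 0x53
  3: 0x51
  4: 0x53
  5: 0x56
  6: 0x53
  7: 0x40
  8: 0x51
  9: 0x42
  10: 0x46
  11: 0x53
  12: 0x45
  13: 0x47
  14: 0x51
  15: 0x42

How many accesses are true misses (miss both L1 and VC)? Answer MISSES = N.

#0 0x54→b10/s0 MISS; vc=[]
#1 0x40→b8/s0 MISS; vc=[10]
#2 0x53→b10/s0 VC-HIT; vc=[8]
#3 0x51→b10/s0 L1-HIT; vc=[8]
#4 0x53→b10/s0 L1-HIT; vc=[8]
#5 0x56→b10/s0 L1-HIT; vc=[8]
#6 0x53→b10/s0 L1-HIT; vc=[8]
#7 0x40→b8/s0 VC-HIT; vc=[10]
#8 0x51→b10/s0 VC-HIT; vc=[8]
#9 0x42→b8/s0 VC-HIT; vc=[10]
#10 0x46→b8/s0 L1-HIT; vc=[10]
#11 0x53→b10/s0 VC-HIT; vc=[8]
#12 0x45→b8/s0 VC-HIT; vc=[10]
#13 0x47→b8/s0 L1-HIT; vc=[10]
#14 0x51→b10/s0 VC-HIT; vc=[8]
#15 0x42→b8/s0 VC-HIT; vc=[10]

MISSES = 2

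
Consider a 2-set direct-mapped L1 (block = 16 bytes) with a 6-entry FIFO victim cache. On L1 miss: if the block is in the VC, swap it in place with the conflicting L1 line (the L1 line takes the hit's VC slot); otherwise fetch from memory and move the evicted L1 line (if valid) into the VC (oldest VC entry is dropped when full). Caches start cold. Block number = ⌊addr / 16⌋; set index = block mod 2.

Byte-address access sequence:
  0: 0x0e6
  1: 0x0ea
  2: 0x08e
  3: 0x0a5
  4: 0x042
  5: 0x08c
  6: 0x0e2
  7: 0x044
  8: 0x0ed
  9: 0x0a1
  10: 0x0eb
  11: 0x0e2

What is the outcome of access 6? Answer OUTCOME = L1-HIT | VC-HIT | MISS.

0: 0xe6 (blk 14, set 0) → MISS  vc=[]
1: 0xea (blk 14, set 0) → L1-HIT  vc=[]
2: 0x8e (blk 8, set 0) → MISS  vc=[14]
3: 0xa5 (blk 10, set 0) → MISS  vc=[14, 8]
4: 0x42 (blk 4, set 0) → MISS  vc=[14, 8, 10]
5: 0x8c (blk 8, set 0) → VC-HIT  vc=[14, 4, 10]
6: 0xe2 (blk 14, set 0) → VC-HIT  vc=[8, 4, 10]
7: 0x44 (blk 4, set 0) → VC-HIT  vc=[8, 14, 10]
8: 0xed (blk 14, set 0) → VC-HIT  vc=[8, 4, 10]
9: 0xa1 (blk 10, set 0) → VC-HIT  vc=[8, 4, 14]
10: 0xeb (blk 14, set 0) → VC-HIT  vc=[8, 4, 10]
11: 0xe2 (blk 14, set 0) → L1-HIT  vc=[8, 4, 10]

OUTCOME = VC-HIT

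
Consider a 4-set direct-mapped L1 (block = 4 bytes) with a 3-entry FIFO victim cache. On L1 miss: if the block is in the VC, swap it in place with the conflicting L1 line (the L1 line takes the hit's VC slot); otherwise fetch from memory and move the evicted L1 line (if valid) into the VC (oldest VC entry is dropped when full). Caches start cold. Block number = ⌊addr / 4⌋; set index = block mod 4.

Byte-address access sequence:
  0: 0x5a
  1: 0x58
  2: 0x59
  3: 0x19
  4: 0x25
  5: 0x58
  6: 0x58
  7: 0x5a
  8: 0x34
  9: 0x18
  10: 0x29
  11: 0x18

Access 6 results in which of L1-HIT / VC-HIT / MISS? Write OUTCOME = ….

OUTCOME = L1-HIT

  [0] addr=0x5a blk=22 s=2: MISS | VC []
  [1] addr=0x58 blk=22 s=2: L1-HIT | VC []
  [2] addr=0x59 blk=22 s=2: L1-HIT | VC []
  [3] addr=0x19 blk=6 s=2: MISS | VC [22]
  [4] addr=0x25 blk=9 s=1: MISS | VC [22]
  [5] addr=0x58 blk=22 s=2: VC-HIT | VC [6]
  [6] addr=0x58 blk=22 s=2: L1-HIT | VC [6]
  [7] addr=0x5a blk=22 s=2: L1-HIT | VC [6]
  [8] addr=0x34 blk=13 s=1: MISS | VC [6, 9]
  [9] addr=0x18 blk=6 s=2: VC-HIT | VC [22, 9]
  [10] addr=0x29 blk=10 s=2: MISS | VC [22, 9, 6]
  [11] addr=0x18 blk=6 s=2: VC-HIT | VC [22, 9, 10]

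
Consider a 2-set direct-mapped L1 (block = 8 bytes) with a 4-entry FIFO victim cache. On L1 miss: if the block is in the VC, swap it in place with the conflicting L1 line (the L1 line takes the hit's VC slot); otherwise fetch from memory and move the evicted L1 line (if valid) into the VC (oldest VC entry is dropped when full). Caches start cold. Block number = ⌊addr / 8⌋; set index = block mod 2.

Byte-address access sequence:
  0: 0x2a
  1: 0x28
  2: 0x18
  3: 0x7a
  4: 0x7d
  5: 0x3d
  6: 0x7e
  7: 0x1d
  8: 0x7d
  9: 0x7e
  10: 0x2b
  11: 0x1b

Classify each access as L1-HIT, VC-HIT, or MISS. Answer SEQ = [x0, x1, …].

  [0] addr=0x2a blk=5 s=1: MISS | VC []
  [1] addr=0x28 blk=5 s=1: L1-HIT | VC []
  [2] addr=0x18 blk=3 s=1: MISS | VC [5]
  [3] addr=0x7a blk=15 s=1: MISS | VC [5, 3]
  [4] addr=0x7d blk=15 s=1: L1-HIT | VC [5, 3]
  [5] addr=0x3d blk=7 s=1: MISS | VC [5, 3, 15]
  [6] addr=0x7e blk=15 s=1: VC-HIT | VC [5, 3, 7]
  [7] addr=0x1d blk=3 s=1: VC-HIT | VC [5, 15, 7]
  [8] addr=0x7d blk=15 s=1: VC-HIT | VC [5, 3, 7]
  [9] addr=0x7e blk=15 s=1: L1-HIT | VC [5, 3, 7]
  [10] addr=0x2b blk=5 s=1: VC-HIT | VC [15, 3, 7]
  [11] addr=0x1b blk=3 s=1: VC-HIT | VC [15, 5, 7]

SEQ = [MISS, L1-HIT, MISS, MISS, L1-HIT, MISS, VC-HIT, VC-HIT, VC-HIT, L1-HIT, VC-HIT, VC-HIT]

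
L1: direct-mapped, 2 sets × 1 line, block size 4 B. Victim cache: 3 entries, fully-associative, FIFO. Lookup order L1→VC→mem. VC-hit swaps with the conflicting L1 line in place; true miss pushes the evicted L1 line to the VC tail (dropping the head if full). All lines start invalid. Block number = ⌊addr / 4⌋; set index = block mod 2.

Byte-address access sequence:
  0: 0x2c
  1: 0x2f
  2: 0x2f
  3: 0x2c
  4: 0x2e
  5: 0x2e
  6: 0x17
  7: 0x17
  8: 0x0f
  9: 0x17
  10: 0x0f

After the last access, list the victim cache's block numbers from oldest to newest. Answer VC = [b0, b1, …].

0: 0x2c (blk 11, set 1) → MISS  vc=[]
1: 0x2f (blk 11, set 1) → L1-HIT  vc=[]
2: 0x2f (blk 11, set 1) → L1-HIT  vc=[]
3: 0x2c (blk 11, set 1) → L1-HIT  vc=[]
4: 0x2e (blk 11, set 1) → L1-HIT  vc=[]
5: 0x2e (blk 11, set 1) → L1-HIT  vc=[]
6: 0x17 (blk 5, set 1) → MISS  vc=[11]
7: 0x17 (blk 5, set 1) → L1-HIT  vc=[11]
8: 0xf (blk 3, set 1) → MISS  vc=[11, 5]
9: 0x17 (blk 5, set 1) → VC-HIT  vc=[11, 3]
10: 0xf (blk 3, set 1) → VC-HIT  vc=[11, 5]

VC = [11, 5]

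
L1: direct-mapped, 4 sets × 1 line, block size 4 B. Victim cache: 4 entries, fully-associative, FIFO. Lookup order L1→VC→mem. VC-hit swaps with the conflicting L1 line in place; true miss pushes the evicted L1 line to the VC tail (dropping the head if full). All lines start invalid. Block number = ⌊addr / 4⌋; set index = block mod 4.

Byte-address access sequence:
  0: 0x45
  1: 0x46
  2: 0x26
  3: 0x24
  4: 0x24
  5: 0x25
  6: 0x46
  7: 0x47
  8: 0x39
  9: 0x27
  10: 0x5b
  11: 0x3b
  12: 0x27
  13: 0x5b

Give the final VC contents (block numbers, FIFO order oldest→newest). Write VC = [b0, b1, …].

VC = [17, 14]

#0 0x45→b17/s1 MISS; vc=[]
#1 0x46→b17/s1 L1-HIT; vc=[]
#2 0x26→b9/s1 MISS; vc=[17]
#3 0x24→b9/s1 L1-HIT; vc=[17]
#4 0x24→b9/s1 L1-HIT; vc=[17]
#5 0x25→b9/s1 L1-HIT; vc=[17]
#6 0x46→b17/s1 VC-HIT; vc=[9]
#7 0x47→b17/s1 L1-HIT; vc=[9]
#8 0x39→b14/s2 MISS; vc=[9]
#9 0x27→b9/s1 VC-HIT; vc=[17]
#10 0x5b→b22/s2 MISS; vc=[17,14]
#11 0x3b→b14/s2 VC-HIT; vc=[17,22]
#12 0x27→b9/s1 L1-HIT; vc=[17,22]
#13 0x5b→b22/s2 VC-HIT; vc=[17,14]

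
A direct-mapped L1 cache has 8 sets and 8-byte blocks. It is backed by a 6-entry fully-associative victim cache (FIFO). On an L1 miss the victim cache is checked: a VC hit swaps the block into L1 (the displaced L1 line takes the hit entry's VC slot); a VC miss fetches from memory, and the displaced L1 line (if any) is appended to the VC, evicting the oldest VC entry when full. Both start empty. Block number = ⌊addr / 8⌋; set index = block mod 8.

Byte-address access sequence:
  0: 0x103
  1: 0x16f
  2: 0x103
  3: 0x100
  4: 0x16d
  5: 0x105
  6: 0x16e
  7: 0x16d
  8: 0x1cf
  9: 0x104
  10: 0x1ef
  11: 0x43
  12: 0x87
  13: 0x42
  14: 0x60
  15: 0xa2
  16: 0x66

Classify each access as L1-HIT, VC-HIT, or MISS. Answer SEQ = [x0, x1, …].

0: 0x103 (blk 32, set 0) → MISS  vc=[]
1: 0x16f (blk 45, set 5) → MISS  vc=[]
2: 0x103 (blk 32, set 0) → L1-HIT  vc=[]
3: 0x100 (blk 32, set 0) → L1-HIT  vc=[]
4: 0x16d (blk 45, set 5) → L1-HIT  vc=[]
5: 0x105 (blk 32, set 0) → L1-HIT  vc=[]
6: 0x16e (blk 45, set 5) → L1-HIT  vc=[]
7: 0x16d (blk 45, set 5) → L1-HIT  vc=[]
8: 0x1cf (blk 57, set 1) → MISS  vc=[]
9: 0x104 (blk 32, set 0) → L1-HIT  vc=[]
10: 0x1ef (blk 61, set 5) → MISS  vc=[45]
11: 0x43 (blk 8, set 0) → MISS  vc=[45, 32]
12: 0x87 (blk 16, set 0) → MISS  vc=[45, 32, 8]
13: 0x42 (blk 8, set 0) → VC-HIT  vc=[45, 32, 16]
14: 0x60 (blk 12, set 4) → MISS  vc=[45, 32, 16]
15: 0xa2 (blk 20, set 4) → MISS  vc=[45, 32, 16, 12]
16: 0x66 (blk 12, set 4) → VC-HIT  vc=[45, 32, 16, 20]

SEQ = [MISS, MISS, L1-HIT, L1-HIT, L1-HIT, L1-HIT, L1-HIT, L1-HIT, MISS, L1-HIT, MISS, MISS, MISS, VC-HIT, MISS, MISS, VC-HIT]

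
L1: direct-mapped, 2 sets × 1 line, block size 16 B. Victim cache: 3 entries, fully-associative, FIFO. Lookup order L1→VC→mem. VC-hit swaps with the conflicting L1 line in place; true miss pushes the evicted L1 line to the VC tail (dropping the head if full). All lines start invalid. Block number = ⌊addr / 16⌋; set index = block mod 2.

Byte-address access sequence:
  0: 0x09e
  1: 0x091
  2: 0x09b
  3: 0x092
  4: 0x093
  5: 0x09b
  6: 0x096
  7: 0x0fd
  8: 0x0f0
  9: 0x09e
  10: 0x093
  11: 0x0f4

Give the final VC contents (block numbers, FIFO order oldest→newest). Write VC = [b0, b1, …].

0: 0x9e (blk 9, set 1) → MISS  vc=[]
1: 0x91 (blk 9, set 1) → L1-HIT  vc=[]
2: 0x9b (blk 9, set 1) → L1-HIT  vc=[]
3: 0x92 (blk 9, set 1) → L1-HIT  vc=[]
4: 0x93 (blk 9, set 1) → L1-HIT  vc=[]
5: 0x9b (blk 9, set 1) → L1-HIT  vc=[]
6: 0x96 (blk 9, set 1) → L1-HIT  vc=[]
7: 0xfd (blk 15, set 1) → MISS  vc=[9]
8: 0xf0 (blk 15, set 1) → L1-HIT  vc=[9]
9: 0x9e (blk 9, set 1) → VC-HIT  vc=[15]
10: 0x93 (blk 9, set 1) → L1-HIT  vc=[15]
11: 0xf4 (blk 15, set 1) → VC-HIT  vc=[9]

VC = [9]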